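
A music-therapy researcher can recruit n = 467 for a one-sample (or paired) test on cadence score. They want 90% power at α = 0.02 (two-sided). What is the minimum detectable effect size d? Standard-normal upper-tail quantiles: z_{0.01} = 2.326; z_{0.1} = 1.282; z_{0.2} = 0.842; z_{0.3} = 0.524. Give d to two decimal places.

d_min ≈ 0.17

For a single sample (or paired design) of n = 467: d_min = (z_{α/2} + z_β)/√n.
z-sum = 2.326 + 1.282 = 3.608.
d_min = 3.608 / √467 = 3.608 / 21.610 = 0.167.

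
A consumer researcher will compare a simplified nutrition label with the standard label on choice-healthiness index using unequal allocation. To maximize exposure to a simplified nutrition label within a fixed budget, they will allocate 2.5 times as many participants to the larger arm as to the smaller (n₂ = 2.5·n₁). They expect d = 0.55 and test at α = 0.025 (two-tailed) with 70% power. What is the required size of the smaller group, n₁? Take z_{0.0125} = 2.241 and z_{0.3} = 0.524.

With allocation ratio k = n₂/n₁ = 2.5, Var(x̄₁−x̄₂) = σ²(1/n₁ + 1/(k·n₁)) = σ²·(k+1)/(k·n₁).
So n₁ = (1 + 1/k)·((z_{α/2} + z_β)/d)² = 1.400 × (2.765/0.55)².
n₁ = 1.400 × 25.27 = 35.4.
Round up: n₁ = 36, giving n₂ = 2.5 × 36 = 90.

n₁ = 36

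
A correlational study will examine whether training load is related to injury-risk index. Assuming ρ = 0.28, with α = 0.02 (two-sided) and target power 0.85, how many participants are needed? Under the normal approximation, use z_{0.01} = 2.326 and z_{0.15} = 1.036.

n = 140

Fisher's z: C = ½·ln((1+r)/(1−r)) = ½·ln(1.7778) = 0.2877.
n = ((z_{α/2} + z_β)/C)² + 3.
(2.326 + 1.036) / 0.2877 = 3.362 / 0.2877 = 11.686.
n = 11.686² + 3 = 136.56 + 3 = 139.6.
Round up.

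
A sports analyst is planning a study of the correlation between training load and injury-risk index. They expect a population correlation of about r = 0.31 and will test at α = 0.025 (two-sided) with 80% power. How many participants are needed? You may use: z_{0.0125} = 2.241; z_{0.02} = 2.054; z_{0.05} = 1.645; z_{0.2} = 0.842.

Fisher's z: C = ½·ln((1+r)/(1−r)) = ½·ln(1.8986) = 0.3205.
n = ((z_{α/2} + z_β)/C)² + 3.
(2.241 + 0.842) / 0.3205 = 3.083 / 0.3205 = 9.619.
n = 9.619² + 3 = 92.53 + 3 = 95.5.
Round up.

n = 96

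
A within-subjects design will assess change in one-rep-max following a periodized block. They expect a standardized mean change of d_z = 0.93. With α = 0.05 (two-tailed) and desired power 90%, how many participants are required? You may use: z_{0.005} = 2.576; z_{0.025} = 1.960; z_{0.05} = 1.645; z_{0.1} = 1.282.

n = 13 pairs

For a paired (one-sample on differences) test: n = ((z_{α/2} + z_β) / d)².
z_{α/2} + z_β = 1.960 + 1.282 = 3.242.
n = (3.242 / 0.93)² = 3.486² = 12.15.
Round up.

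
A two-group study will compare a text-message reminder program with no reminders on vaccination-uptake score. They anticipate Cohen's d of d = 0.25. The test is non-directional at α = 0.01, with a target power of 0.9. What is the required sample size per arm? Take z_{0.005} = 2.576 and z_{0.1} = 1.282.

For two independent groups with equal n: n = 2·((z_{α/2} + z_β) / d)².
z_{α/2} + z_β = 2.576 + 1.282 = 3.858.
n = 2 × (3.858 / 0.25)² = 2 × 15.432² = 2 × 238.15 = 476.3.
Round up to the next whole participant.

n = 477 per group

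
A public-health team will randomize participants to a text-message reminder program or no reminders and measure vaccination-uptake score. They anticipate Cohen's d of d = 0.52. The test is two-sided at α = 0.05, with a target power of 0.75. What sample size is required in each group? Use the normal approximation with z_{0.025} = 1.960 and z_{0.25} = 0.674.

n = 52 per group

For two independent groups with equal n: n = 2·((z_{α/2} + z_β) / d)².
z_{α/2} + z_β = 1.960 + 0.674 = 2.634.
n = 2 × (2.634 / 0.52)² = 2 × 5.065² = 2 × 25.66 = 51.3.
Round up to the next whole participant.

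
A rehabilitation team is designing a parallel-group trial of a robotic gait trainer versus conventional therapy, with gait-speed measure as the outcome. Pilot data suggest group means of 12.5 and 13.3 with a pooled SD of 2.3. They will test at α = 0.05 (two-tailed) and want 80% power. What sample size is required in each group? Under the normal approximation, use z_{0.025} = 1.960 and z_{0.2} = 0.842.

n = 130 per group

Cohen's d = |M₁ − M₂| / SD_pooled = |12.5 − 13.3| / 2.3 = 0.8 / 2.3 = 0.348.
For two independent groups with equal n: n = 2·((z_{α/2} + z_β) / d)².
z_{α/2} + z_β = 1.960 + 0.842 = 2.802.
n = 2 × (2.802 / 0.348)² = 2 × 8.052² = 2 × 64.83 = 129.7.
Round up to the next whole participant.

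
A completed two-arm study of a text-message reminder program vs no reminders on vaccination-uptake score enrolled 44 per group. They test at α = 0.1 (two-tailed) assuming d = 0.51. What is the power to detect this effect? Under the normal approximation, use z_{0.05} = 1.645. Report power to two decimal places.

power ≈ 0.77

For two equal groups, power = Φ(d·√(n/2) − z_{α/2}).
d·√(n/2) = 0.51 × √(44/2) = 0.51 × 4.690 = 2.392.
z_β = 2.392 − 1.645 = 0.747.
Power = Φ(0.747) = 0.773.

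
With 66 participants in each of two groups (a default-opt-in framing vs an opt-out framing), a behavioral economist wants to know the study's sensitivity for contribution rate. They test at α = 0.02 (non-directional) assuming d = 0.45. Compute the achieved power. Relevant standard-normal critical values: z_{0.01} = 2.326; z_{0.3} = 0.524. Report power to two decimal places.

power ≈ 0.60

For two equal groups, power = Φ(d·√(n/2) − z_{α/2}).
d·√(n/2) = 0.45 × √(66/2) = 0.45 × 5.745 = 2.585.
z_β = 2.585 − 2.326 = 0.259.
Power = Φ(0.259) = 0.602.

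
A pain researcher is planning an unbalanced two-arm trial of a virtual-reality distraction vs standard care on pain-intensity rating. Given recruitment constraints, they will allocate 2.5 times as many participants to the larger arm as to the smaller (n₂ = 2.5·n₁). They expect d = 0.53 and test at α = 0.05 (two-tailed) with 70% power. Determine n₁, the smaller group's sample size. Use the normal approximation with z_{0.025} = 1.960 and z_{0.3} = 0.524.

n₁ = 31

With allocation ratio k = n₂/n₁ = 2.5, Var(x̄₁−x̄₂) = σ²(1/n₁ + 1/(k·n₁)) = σ²·(k+1)/(k·n₁).
So n₁ = (1 + 1/k)·((z_{α/2} + z_β)/d)² = 1.400 × (2.484/0.53)².
n₁ = 1.400 × 21.97 = 30.8.
Round up: n₁ = 31, giving n₂ = ⌈2.5 × 31⌉ = ⌈77.5⌉ = 78.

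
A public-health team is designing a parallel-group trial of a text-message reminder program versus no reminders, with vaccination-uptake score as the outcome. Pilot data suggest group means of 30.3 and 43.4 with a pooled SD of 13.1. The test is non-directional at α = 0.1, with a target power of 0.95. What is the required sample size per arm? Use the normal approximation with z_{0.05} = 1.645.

n = 22 per group

Cohen's d = |M₁ − M₂| / SD_pooled = |30.3 − 43.4| / 13.1 = 13.1 / 13.1 = 1.000.
For two independent groups with equal n: n = 2·((z_{α/2} + z_β) / d)².
z_{α/2} + z_β = 1.645 + 1.645 = 3.290.
n = 2 × (3.290 / 1.000)² = 2 × 3.290² = 2 × 10.82 = 21.6.
Round up to the next whole participant.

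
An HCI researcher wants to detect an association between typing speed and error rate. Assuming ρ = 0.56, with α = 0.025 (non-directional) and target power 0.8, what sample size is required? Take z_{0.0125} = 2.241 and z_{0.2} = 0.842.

n = 27

Fisher's z: C = ½·ln((1+r)/(1−r)) = ½·ln(3.5455) = 0.6328.
n = ((z_{α/2} + z_β)/C)² + 3.
(2.241 + 0.842) / 0.6328 = 3.083 / 0.6328 = 4.872.
n = 4.872² + 3 = 23.74 + 3 = 26.7.
Round up.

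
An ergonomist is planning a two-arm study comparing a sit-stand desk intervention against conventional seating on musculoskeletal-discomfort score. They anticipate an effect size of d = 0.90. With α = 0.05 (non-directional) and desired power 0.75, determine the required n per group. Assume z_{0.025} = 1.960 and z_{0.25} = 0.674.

For two independent groups with equal n: n = 2·((z_{α/2} + z_β) / d)².
z_{α/2} + z_β = 1.960 + 0.674 = 2.634.
n = 2 × (2.634 / 0.90)² = 2 × 2.927² = 2 × 8.57 = 17.1.
Round up to the next whole participant.

n = 18 per group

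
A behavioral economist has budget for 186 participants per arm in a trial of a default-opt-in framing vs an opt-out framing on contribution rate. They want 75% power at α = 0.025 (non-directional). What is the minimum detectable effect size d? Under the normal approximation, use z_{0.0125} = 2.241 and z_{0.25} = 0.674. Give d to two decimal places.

d_min ≈ 0.30

For two independent groups of n = 186 each: d_min = (z_{α/2} + z_β)·√(2/n).
z-sum = 2.241 + 0.674 = 2.915.
d_min = 2.915 × √(2/186) = 2.915 × 0.1037 = 0.302.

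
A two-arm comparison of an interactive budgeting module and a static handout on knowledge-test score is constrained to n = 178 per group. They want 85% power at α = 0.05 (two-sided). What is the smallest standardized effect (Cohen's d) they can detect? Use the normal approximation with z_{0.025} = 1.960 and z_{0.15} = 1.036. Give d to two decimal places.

For two independent groups of n = 178 each: d_min = (z_{α/2} + z_β)·√(2/n).
z-sum = 1.960 + 1.036 = 2.996.
d_min = 2.996 × √(2/178) = 2.996 × 0.1060 = 0.318.

d_min ≈ 0.32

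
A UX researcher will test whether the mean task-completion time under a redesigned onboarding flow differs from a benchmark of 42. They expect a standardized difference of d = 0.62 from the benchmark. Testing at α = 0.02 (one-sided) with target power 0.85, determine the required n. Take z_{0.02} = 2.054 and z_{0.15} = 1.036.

n = 25

For a one-sample test: n = ((z_{α} + z_β) / d)².
z_{α} + z_β = 2.054 + 1.036 = 3.090.
n = (3.090 / 0.62)² = 4.984² = 24.84.
Round up.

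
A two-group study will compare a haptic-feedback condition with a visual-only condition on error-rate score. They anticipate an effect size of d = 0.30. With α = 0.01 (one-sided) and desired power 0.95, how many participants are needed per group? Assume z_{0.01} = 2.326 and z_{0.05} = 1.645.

n = 351 per group

For two independent groups with equal n: n = 2·((z_{α} + z_β) / d)².
z_{α} + z_β = 2.326 + 1.645 = 3.971.
n = 2 × (3.971 / 0.30)² = 2 × 13.237² = 2 × 175.21 = 350.4.
Round up to the next whole participant.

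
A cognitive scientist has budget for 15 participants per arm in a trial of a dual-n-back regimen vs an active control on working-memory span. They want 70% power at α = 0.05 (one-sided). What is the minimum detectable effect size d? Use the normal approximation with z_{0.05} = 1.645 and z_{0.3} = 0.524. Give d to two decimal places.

For two independent groups of n = 15 each: d_min = (z_{α} + z_β)·√(2/n).
z-sum = 1.645 + 0.524 = 2.169.
d_min = 2.169 × √(2/15) = 2.169 × 0.3651 = 0.792.

d_min ≈ 0.79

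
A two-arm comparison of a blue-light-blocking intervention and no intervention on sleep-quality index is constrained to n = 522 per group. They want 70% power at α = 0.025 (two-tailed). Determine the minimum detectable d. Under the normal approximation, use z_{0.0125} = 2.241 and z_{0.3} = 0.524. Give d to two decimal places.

For two independent groups of n = 522 each: d_min = (z_{α/2} + z_β)·√(2/n).
z-sum = 2.241 + 0.524 = 2.765.
d_min = 2.765 × √(2/522) = 2.765 × 0.0619 = 0.171.

d_min ≈ 0.17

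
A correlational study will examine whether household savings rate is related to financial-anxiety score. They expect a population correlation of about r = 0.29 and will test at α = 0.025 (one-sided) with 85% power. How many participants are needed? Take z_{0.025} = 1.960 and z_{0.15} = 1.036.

n = 104

Fisher's z: C = ½·ln((1+r)/(1−r)) = ½·ln(1.8169) = 0.2986.
n = ((z_{α} + z_β)/C)² + 3.
(1.960 + 1.036) / 0.2986 = 2.996 / 0.2986 = 10.033.
n = 10.033² + 3 = 100.67 + 3 = 103.7.
Round up.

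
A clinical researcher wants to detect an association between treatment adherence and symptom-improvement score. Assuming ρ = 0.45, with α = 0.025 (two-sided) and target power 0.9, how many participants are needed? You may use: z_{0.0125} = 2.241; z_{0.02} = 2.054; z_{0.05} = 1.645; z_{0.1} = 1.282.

Fisher's z: C = ½·ln((1+r)/(1−r)) = ½·ln(2.6364) = 0.4847.
n = ((z_{α/2} + z_β)/C)² + 3.
(2.241 + 1.282) / 0.4847 = 3.523 / 0.4847 = 7.268.
n = 7.268² + 3 = 52.83 + 3 = 55.8.
Round up.

n = 56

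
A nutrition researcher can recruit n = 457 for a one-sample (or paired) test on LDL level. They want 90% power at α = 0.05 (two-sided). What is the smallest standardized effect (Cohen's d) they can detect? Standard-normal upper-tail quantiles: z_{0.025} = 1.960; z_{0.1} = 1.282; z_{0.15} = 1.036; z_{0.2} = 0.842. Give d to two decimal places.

d_min ≈ 0.15

For a single sample (or paired design) of n = 457: d_min = (z_{α/2} + z_β)/√n.
z-sum = 1.960 + 1.282 = 3.242.
d_min = 3.242 / √457 = 3.242 / 21.378 = 0.152.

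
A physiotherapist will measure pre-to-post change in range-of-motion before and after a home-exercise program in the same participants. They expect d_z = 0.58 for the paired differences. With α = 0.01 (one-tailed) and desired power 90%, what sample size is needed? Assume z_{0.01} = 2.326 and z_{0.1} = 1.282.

For a paired (one-sample on differences) test: n = ((z_{α} + z_β) / d)².
z_{α} + z_β = 2.326 + 1.282 = 3.608.
n = (3.608 / 0.58)² = 6.221² = 38.70.
Round up.

n = 39 pairs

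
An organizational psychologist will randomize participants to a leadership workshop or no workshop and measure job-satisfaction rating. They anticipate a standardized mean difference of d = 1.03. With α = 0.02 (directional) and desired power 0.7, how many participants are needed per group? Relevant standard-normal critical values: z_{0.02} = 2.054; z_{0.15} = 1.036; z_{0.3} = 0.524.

For two independent groups with equal n: n = 2·((z_{α} + z_β) / d)².
z_{α} + z_β = 2.054 + 0.524 = 2.578.
n = 2 × (2.578 / 1.03)² = 2 × 2.503² = 2 × 6.26 = 12.5.
Round up to the next whole participant.

n = 13 per group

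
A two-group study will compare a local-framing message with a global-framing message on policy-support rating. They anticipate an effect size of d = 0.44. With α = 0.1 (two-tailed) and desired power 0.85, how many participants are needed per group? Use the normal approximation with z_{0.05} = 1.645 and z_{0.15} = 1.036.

For two independent groups with equal n: n = 2·((z_{α/2} + z_β) / d)².
z_{α/2} + z_β = 1.645 + 1.036 = 2.681.
n = 2 × (2.681 / 0.44)² = 2 × 6.093² = 2 × 37.13 = 74.3.
Round up to the next whole participant.

n = 75 per group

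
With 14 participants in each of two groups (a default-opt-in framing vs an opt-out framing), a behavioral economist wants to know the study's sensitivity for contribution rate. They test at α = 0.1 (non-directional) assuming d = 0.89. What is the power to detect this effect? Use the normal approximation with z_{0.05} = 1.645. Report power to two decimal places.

power ≈ 0.76

For two equal groups, power = Φ(d·√(n/2) − z_{α/2}).
d·√(n/2) = 0.89 × √(14/2) = 0.89 × 2.646 = 2.355.
z_β = 2.355 − 1.645 = 0.710.
Power = Φ(0.710) = 0.761.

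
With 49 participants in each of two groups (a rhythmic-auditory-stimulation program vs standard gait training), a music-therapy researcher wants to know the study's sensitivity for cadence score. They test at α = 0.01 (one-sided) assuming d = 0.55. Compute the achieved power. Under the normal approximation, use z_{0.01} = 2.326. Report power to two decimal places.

For two equal groups, power = Φ(d·√(n/2) − z_{α}).
d·√(n/2) = 0.55 × √(49/2) = 0.55 × 4.950 = 2.722.
z_β = 2.722 − 2.326 = 0.396.
Power = Φ(0.396) = 0.654.

power ≈ 0.65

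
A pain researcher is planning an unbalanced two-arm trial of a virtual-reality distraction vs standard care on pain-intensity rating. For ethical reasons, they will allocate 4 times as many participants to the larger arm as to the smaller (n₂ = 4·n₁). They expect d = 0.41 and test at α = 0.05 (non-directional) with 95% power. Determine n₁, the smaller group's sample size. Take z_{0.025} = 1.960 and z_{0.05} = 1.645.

n₁ = 97

With allocation ratio k = n₂/n₁ = 4, Var(x̄₁−x̄₂) = σ²(1/n₁ + 1/(k·n₁)) = σ²·(k+1)/(k·n₁).
So n₁ = (1 + 1/k)·((z_{α/2} + z_β)/d)² = 1.250 × (3.605/0.41)².
n₁ = 1.250 × 77.31 = 96.6.
Round up: n₁ = 97, giving n₂ = 4 × 97 = 388.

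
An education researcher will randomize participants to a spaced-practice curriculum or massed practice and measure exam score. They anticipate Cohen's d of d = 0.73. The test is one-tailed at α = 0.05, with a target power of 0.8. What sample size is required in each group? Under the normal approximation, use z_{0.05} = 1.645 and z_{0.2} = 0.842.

For two independent groups with equal n: n = 2·((z_{α} + z_β) / d)².
z_{α} + z_β = 1.645 + 0.842 = 2.487.
n = 2 × (2.487 / 0.73)² = 2 × 3.407² = 2 × 11.61 = 23.2.
Round up to the next whole participant.

n = 24 per group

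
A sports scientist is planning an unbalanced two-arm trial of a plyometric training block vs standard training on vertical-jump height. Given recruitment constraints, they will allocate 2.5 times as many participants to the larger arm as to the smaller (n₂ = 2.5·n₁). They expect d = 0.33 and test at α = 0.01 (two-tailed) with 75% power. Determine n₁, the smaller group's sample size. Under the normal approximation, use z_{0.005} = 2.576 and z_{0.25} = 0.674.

With allocation ratio k = n₂/n₁ = 2.5, Var(x̄₁−x̄₂) = σ²(1/n₁ + 1/(k·n₁)) = σ²·(k+1)/(k·n₁).
So n₁ = (1 + 1/k)·((z_{α/2} + z_β)/d)² = 1.400 × (3.250/0.33)².
n₁ = 1.400 × 96.99 = 135.8.
Round up: n₁ = 136, giving n₂ = 2.5 × 136 = 340.

n₁ = 136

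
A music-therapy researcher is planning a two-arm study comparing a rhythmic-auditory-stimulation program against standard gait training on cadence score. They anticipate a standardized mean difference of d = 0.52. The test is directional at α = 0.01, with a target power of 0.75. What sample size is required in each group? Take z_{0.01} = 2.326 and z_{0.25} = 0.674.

For two independent groups with equal n: n = 2·((z_{α} + z_β) / d)².
z_{α} + z_β = 2.326 + 0.674 = 3.000.
n = 2 × (3.000 / 0.52)² = 2 × 5.769² = 2 × 33.28 = 66.6.
Round up to the next whole participant.

n = 67 per group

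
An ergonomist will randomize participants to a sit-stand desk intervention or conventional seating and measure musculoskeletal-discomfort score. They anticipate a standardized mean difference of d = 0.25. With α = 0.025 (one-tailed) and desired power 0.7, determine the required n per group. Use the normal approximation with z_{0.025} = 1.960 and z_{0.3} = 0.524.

For two independent groups with equal n: n = 2·((z_{α} + z_β) / d)².
z_{α} + z_β = 1.960 + 0.524 = 2.484.
n = 2 × (2.484 / 0.25)² = 2 × 9.936² = 2 × 98.72 = 197.4.
Round up to the next whole participant.

n = 198 per group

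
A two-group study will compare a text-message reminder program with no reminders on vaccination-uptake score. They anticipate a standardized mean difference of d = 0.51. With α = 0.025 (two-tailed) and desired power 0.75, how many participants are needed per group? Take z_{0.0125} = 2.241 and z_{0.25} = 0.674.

n = 66 per group

For two independent groups with equal n: n = 2·((z_{α/2} + z_β) / d)².
z_{α/2} + z_β = 2.241 + 0.674 = 2.915.
n = 2 × (2.915 / 0.51)² = 2 × 5.716² = 2 × 32.67 = 65.3.
Round up to the next whole participant.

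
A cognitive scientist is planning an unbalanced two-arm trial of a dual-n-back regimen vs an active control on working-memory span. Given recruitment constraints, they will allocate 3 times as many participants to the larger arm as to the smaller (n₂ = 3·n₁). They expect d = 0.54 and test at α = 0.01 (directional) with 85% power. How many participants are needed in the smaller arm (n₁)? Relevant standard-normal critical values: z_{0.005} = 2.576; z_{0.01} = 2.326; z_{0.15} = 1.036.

With allocation ratio k = n₂/n₁ = 3, Var(x̄₁−x̄₂) = σ²(1/n₁ + 1/(k·n₁)) = σ²·(k+1)/(k·n₁).
So n₁ = (1 + 1/k)·((z_{α} + z_β)/d)² = 1.333 × (3.362/0.54)².
n₁ = 1.333 × 38.76 = 51.7.
Round up: n₁ = 52, giving n₂ = 3 × 52 = 156.

n₁ = 52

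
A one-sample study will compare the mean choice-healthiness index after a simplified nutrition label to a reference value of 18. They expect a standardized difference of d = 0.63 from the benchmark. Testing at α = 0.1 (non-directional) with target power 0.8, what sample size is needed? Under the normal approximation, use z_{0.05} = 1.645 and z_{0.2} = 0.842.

n = 16

For a one-sample test: n = ((z_{α/2} + z_β) / d)².
z_{α/2} + z_β = 1.645 + 0.842 = 2.487.
n = (2.487 / 0.63)² = 3.948² = 15.58.
Round up.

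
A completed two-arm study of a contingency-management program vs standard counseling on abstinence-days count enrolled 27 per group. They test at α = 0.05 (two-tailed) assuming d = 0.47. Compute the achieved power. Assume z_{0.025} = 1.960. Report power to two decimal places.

power ≈ 0.41

For two equal groups, power = Φ(d·√(n/2) − z_{α/2}).
d·√(n/2) = 0.47 × √(27/2) = 0.47 × 3.674 = 1.727.
z_β = 1.727 − 1.960 = -0.233.
Power = Φ(-0.233) = 0.408.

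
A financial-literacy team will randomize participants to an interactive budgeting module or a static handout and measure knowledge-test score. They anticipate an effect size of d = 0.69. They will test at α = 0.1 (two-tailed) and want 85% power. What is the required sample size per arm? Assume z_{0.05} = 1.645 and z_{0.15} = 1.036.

For two independent groups with equal n: n = 2·((z_{α/2} + z_β) / d)².
z_{α/2} + z_β = 1.645 + 1.036 = 2.681.
n = 2 × (2.681 / 0.69)² = 2 × 3.886² = 2 × 15.10 = 30.2.
Round up to the next whole participant.

n = 31 per group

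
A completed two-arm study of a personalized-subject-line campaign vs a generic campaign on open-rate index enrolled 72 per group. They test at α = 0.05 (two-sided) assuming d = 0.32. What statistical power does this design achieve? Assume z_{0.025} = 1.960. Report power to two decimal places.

power ≈ 0.48

For two equal groups, power = Φ(d·√(n/2) − z_{α/2}).
d·√(n/2) = 0.32 × √(72/2) = 0.32 × 6.000 = 1.920.
z_β = 1.920 − 1.960 = -0.040.
Power = Φ(-0.040) = 0.484.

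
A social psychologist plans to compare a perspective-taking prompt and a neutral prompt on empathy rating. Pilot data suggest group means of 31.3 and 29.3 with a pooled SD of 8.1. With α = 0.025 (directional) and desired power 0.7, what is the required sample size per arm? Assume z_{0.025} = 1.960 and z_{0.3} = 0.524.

n = 203 per group

Cohen's d = |M₁ − M₂| / SD_pooled = |31.3 − 29.3| / 8.1 = 2.0 / 8.1 = 0.247.
For two independent groups with equal n: n = 2·((z_{α} + z_β) / d)².
z_{α} + z_β = 1.960 + 0.524 = 2.484.
n = 2 × (2.484 / 0.247)² = 2 × 10.057² = 2 × 101.14 = 202.3.
Round up to the next whole participant.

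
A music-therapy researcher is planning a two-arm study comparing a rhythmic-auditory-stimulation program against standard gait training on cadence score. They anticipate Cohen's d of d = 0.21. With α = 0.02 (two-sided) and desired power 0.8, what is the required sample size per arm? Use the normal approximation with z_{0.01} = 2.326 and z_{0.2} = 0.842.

n = 456 per group

For two independent groups with equal n: n = 2·((z_{α/2} + z_β) / d)².
z_{α/2} + z_β = 2.326 + 0.842 = 3.168.
n = 2 × (3.168 / 0.21)² = 2 × 15.086² = 2 × 227.58 = 455.2.
Round up to the next whole participant.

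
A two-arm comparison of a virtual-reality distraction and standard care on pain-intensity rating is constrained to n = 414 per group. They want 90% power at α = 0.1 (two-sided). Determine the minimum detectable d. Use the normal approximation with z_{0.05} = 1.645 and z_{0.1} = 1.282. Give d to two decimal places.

d_min ≈ 0.20

For two independent groups of n = 414 each: d_min = (z_{α/2} + z_β)·√(2/n).
z-sum = 1.645 + 1.282 = 2.927.
d_min = 2.927 × √(2/414) = 2.927 × 0.0695 = 0.203.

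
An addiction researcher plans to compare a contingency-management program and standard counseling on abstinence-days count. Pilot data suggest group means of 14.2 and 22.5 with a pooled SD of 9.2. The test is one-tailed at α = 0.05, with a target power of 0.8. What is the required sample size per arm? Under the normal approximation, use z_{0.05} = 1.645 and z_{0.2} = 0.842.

Cohen's d = |M₁ − M₂| / SD_pooled = |14.2 − 22.5| / 9.2 = 8.3 / 9.2 = 0.902.
For two independent groups with equal n: n = 2·((z_{α} + z_β) / d)².
z_{α} + z_β = 1.645 + 0.842 = 2.487.
n = 2 × (2.487 / 0.902)² = 2 × 2.757² = 2 × 7.60 = 15.2.
Round up to the next whole participant.

n = 16 per group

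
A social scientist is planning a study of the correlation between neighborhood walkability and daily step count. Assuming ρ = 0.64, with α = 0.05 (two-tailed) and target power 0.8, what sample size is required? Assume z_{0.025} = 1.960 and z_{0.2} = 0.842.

n = 17

Fisher's z: C = ½·ln((1+r)/(1−r)) = ½·ln(4.5556) = 0.7582.
n = ((z_{α/2} + z_β)/C)² + 3.
(1.960 + 0.842) / 0.7582 = 2.802 / 0.7582 = 3.696.
n = 3.696² + 3 = 13.66 + 3 = 16.7.
Round up.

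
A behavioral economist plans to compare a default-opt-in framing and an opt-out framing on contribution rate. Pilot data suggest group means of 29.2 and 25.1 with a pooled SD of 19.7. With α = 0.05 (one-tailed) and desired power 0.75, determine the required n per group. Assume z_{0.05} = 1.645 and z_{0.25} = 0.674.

Cohen's d = |M₁ − M₂| / SD_pooled = |29.2 − 25.1| / 19.7 = 4.1 / 19.7 = 0.208.
For two independent groups with equal n: n = 2·((z_{α} + z_β) / d)².
z_{α} + z_β = 1.645 + 0.674 = 2.319.
n = 2 × (2.319 / 0.208)² = 2 × 11.149² = 2 × 124.30 = 248.6.
Round up to the next whole participant.

n = 249 per group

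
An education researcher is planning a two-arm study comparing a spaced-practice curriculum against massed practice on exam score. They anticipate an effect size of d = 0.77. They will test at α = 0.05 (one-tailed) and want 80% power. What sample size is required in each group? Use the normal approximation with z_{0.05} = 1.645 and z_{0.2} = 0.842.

n = 21 per group

For two independent groups with equal n: n = 2·((z_{α} + z_β) / d)².
z_{α} + z_β = 1.645 + 0.842 = 2.487.
n = 2 × (2.487 / 0.77)² = 2 × 3.230² = 2 × 10.43 = 20.9.
Round up to the next whole participant.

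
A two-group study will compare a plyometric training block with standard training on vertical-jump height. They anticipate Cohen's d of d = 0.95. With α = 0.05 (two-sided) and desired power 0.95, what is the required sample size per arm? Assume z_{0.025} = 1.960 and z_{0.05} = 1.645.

For two independent groups with equal n: n = 2·((z_{α/2} + z_β) / d)².
z_{α/2} + z_β = 1.960 + 1.645 = 3.605.
n = 2 × (3.605 / 0.95)² = 2 × 3.795² = 2 × 14.40 = 28.8.
Round up to the next whole participant.

n = 29 per group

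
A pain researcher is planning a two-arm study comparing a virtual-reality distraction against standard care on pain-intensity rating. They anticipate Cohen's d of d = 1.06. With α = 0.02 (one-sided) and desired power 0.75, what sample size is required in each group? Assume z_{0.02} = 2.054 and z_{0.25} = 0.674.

n = 14 per group

For two independent groups with equal n: n = 2·((z_{α} + z_β) / d)².
z_{α} + z_β = 2.054 + 0.674 = 2.728.
n = 2 × (2.728 / 1.06)² = 2 × 2.574² = 2 × 6.62 = 13.2.
Round up to the next whole participant.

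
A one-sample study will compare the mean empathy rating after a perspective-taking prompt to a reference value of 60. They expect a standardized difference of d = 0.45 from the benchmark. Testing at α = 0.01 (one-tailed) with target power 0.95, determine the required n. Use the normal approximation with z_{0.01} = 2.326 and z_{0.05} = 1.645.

For a one-sample test: n = ((z_{α} + z_β) / d)².
z_{α} + z_β = 2.326 + 1.645 = 3.971.
n = (3.971 / 0.45)² = 8.824² = 77.87.
Round up.

n = 78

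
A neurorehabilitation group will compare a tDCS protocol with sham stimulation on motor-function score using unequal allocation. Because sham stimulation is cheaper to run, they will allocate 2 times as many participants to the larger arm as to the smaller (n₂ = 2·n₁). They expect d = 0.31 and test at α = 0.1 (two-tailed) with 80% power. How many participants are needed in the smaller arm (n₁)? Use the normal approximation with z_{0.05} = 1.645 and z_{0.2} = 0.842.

n₁ = 97

With allocation ratio k = n₂/n₁ = 2, Var(x̄₁−x̄₂) = σ²(1/n₁ + 1/(k·n₁)) = σ²·(k+1)/(k·n₁).
So n₁ = (1 + 1/k)·((z_{α/2} + z_β)/d)² = 1.500 × (2.487/0.31)².
n₁ = 1.500 × 64.36 = 96.5.
Round up: n₁ = 97, giving n₂ = 2 × 97 = 194.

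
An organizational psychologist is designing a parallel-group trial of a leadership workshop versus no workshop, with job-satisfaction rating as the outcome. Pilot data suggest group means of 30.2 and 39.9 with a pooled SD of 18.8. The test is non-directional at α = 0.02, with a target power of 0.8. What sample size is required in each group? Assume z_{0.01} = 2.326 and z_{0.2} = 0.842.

Cohen's d = |M₁ − M₂| / SD_pooled = |30.2 − 39.9| / 18.8 = 9.7 / 18.8 = 0.516.
For two independent groups with equal n: n = 2·((z_{α/2} + z_β) / d)².
z_{α/2} + z_β = 2.326 + 0.842 = 3.168.
n = 2 × (3.168 / 0.516)² = 2 × 6.140² = 2 × 37.69 = 75.4.
Round up to the next whole participant.

n = 76 per group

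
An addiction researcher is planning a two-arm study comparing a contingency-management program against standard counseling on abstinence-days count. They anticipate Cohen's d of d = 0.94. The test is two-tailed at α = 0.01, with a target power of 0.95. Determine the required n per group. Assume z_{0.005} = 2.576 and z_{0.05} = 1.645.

For two independent groups with equal n: n = 2·((z_{α/2} + z_β) / d)².
z_{α/2} + z_β = 2.576 + 1.645 = 4.221.
n = 2 × (4.221 / 0.94)² = 2 × 4.490² = 2 × 20.16 = 40.3.
Round up to the next whole participant.

n = 41 per group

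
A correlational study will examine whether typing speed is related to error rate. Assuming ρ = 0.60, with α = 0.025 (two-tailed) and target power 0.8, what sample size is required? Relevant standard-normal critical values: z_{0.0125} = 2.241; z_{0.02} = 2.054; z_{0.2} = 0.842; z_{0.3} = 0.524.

n = 23

Fisher's z: C = ½·ln((1+r)/(1−r)) = ½·ln(4.0000) = 0.6931.
n = ((z_{α/2} + z_β)/C)² + 3.
(2.241 + 0.842) / 0.6931 = 3.083 / 0.6931 = 4.448.
n = 4.448² + 3 = 19.79 + 3 = 22.8.
Round up.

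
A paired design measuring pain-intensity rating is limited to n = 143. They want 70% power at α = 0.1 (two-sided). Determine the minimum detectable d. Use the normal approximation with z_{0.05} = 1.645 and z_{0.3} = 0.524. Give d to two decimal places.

d_min ≈ 0.18

For a single sample (or paired design) of n = 143: d_min = (z_{α/2} + z_β)/√n.
z-sum = 1.645 + 0.524 = 2.169.
d_min = 2.169 / √143 = 2.169 / 11.958 = 0.181.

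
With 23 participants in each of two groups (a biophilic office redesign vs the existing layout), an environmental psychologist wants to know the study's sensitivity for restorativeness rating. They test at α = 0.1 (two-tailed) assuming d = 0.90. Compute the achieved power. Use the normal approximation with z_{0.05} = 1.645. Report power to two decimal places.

power ≈ 0.92

For two equal groups, power = Φ(d·√(n/2) − z_{α/2}).
d·√(n/2) = 0.90 × √(23/2) = 0.90 × 3.391 = 3.052.
z_β = 3.052 − 1.645 = 1.407.
Power = Φ(1.407) = 0.920.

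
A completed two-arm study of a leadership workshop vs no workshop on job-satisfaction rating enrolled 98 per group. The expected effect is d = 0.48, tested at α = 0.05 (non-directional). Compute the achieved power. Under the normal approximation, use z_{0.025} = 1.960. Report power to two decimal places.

power ≈ 0.92

For two equal groups, power = Φ(d·√(n/2) − z_{α/2}).
d·√(n/2) = 0.48 × √(98/2) = 0.48 × 7.000 = 3.360.
z_β = 3.360 − 1.960 = 1.400.
Power = Φ(1.400) = 0.919.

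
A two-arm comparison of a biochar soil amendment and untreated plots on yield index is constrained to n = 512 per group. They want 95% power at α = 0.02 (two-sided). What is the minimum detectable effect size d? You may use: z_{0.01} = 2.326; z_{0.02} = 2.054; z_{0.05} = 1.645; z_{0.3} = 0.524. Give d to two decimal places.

d_min ≈ 0.25

For two independent groups of n = 512 each: d_min = (z_{α/2} + z_β)·√(2/n).
z-sum = 2.326 + 1.645 = 3.971.
d_min = 3.971 × √(2/512) = 3.971 × 0.0625 = 0.248.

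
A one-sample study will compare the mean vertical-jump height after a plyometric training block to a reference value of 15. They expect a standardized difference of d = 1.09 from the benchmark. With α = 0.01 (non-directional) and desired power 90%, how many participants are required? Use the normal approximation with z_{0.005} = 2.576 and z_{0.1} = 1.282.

n = 13

For a one-sample test: n = ((z_{α/2} + z_β) / d)².
z_{α/2} + z_β = 2.576 + 1.282 = 3.858.
n = (3.858 / 1.09)² = 3.539² = 12.53.
Round up.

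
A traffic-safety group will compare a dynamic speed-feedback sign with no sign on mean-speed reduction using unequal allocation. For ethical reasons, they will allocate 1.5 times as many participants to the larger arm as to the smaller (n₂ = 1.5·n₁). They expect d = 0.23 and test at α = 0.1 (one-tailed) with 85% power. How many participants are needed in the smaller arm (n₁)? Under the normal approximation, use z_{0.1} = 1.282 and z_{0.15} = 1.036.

With allocation ratio k = n₂/n₁ = 1.5, Var(x̄₁−x̄₂) = σ²(1/n₁ + 1/(k·n₁)) = σ²·(k+1)/(k·n₁).
So n₁ = (1 + 1/k)·((z_{α} + z_β)/d)² = 1.667 × (2.318/0.23)².
n₁ = 1.667 × 101.57 = 169.3.
Round up: n₁ = 170, giving n₂ = 1.5 × 170 = 255.

n₁ = 170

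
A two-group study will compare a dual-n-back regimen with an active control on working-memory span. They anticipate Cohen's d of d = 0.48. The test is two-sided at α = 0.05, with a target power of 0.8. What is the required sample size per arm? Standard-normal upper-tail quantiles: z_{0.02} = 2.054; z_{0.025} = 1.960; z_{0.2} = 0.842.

n = 69 per group

For two independent groups with equal n: n = 2·((z_{α/2} + z_β) / d)².
z_{α/2} + z_β = 1.960 + 0.842 = 2.802.
n = 2 × (2.802 / 0.48)² = 2 × 5.838² = 2 × 34.08 = 68.2.
Round up to the next whole participant.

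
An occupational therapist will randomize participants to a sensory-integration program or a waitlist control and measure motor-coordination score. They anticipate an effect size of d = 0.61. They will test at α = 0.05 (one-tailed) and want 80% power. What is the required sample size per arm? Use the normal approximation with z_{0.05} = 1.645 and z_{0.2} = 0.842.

n = 34 per group

For two independent groups with equal n: n = 2·((z_{α} + z_β) / d)².
z_{α} + z_β = 1.645 + 0.842 = 2.487.
n = 2 × (2.487 / 0.61)² = 2 × 4.077² = 2 × 16.62 = 33.2.
Round up to the next whole participant.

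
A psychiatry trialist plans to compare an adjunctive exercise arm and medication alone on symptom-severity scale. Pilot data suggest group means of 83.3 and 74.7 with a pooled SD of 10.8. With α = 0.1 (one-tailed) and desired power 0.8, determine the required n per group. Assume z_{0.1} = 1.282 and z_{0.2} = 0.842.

Cohen's d = |M₁ − M₂| / SD_pooled = |83.3 − 74.7| / 10.8 = 8.6 / 10.8 = 0.796.
For two independent groups with equal n: n = 2·((z_{α} + z_β) / d)².
z_{α} + z_β = 1.282 + 0.842 = 2.124.
n = 2 × (2.124 / 0.796)² = 2 × 2.668² = 2 × 7.12 = 14.2.
Round up to the next whole participant.

n = 15 per group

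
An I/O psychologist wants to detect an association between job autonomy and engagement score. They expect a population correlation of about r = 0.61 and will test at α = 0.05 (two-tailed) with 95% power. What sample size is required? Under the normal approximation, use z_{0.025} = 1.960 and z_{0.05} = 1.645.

n = 29

Fisher's z: C = ½·ln((1+r)/(1−r)) = ½·ln(4.1282) = 0.7089.
n = ((z_{α/2} + z_β)/C)² + 3.
(1.960 + 1.645) / 0.7089 = 3.605 / 0.7089 = 5.085.
n = 5.085² + 3 = 25.86 + 3 = 28.9.
Round up.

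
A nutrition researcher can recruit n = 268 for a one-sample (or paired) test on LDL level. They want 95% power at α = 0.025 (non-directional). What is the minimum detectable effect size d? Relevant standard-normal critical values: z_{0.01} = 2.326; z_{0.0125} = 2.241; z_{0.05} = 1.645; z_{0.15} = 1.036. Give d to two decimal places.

For a single sample (or paired design) of n = 268: d_min = (z_{α/2} + z_β)/√n.
z-sum = 2.241 + 1.645 = 3.886.
d_min = 3.886 / √268 = 3.886 / 16.371 = 0.237.

d_min ≈ 0.24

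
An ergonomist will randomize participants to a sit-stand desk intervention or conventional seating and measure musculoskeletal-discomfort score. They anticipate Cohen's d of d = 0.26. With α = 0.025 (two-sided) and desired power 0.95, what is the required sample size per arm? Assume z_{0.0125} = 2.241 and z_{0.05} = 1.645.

For two independent groups with equal n: n = 2·((z_{α/2} + z_β) / d)².
z_{α/2} + z_β = 2.241 + 1.645 = 3.886.
n = 2 × (3.886 / 0.26)² = 2 × 14.946² = 2 × 223.39 = 446.8.
Round up to the next whole participant.

n = 447 per group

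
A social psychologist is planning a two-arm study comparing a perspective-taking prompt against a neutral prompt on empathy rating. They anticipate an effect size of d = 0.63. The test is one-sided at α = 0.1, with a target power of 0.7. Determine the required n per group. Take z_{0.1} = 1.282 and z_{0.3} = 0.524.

For two independent groups with equal n: n = 2·((z_{α} + z_β) / d)².
z_{α} + z_β = 1.282 + 0.524 = 1.806.
n = 2 × (1.806 / 0.63)² = 2 × 2.867² = 2 × 8.22 = 16.4.
Round up to the next whole participant.

n = 17 per group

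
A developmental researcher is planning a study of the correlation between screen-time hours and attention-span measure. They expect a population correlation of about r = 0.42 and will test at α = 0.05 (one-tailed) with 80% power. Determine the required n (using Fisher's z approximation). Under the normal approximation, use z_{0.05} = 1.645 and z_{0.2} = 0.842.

n = 34

Fisher's z: C = ½·ln((1+r)/(1−r)) = ½·ln(2.4483) = 0.4477.
n = ((z_{α} + z_β)/C)² + 3.
(1.645 + 0.842) / 0.4477 = 2.487 / 0.4477 = 5.555.
n = 5.555² + 3 = 30.86 + 3 = 33.9.
Round up.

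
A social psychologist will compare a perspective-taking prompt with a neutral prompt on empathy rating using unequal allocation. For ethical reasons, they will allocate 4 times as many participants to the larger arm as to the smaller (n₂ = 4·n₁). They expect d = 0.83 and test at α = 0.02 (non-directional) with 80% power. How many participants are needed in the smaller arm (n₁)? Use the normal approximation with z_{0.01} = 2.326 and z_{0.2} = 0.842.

With allocation ratio k = n₂/n₁ = 4, Var(x̄₁−x̄₂) = σ²(1/n₁ + 1/(k·n₁)) = σ²·(k+1)/(k·n₁).
So n₁ = (1 + 1/k)·((z_{α/2} + z_β)/d)² = 1.250 × (3.168/0.83)².
n₁ = 1.250 × 14.57 = 18.2.
Round up: n₁ = 19, giving n₂ = 4 × 19 = 76.

n₁ = 19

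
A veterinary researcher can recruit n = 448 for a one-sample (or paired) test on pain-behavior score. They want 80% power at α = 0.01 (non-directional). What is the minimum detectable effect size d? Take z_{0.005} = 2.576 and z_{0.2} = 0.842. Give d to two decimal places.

d_min ≈ 0.16

For a single sample (or paired design) of n = 448: d_min = (z_{α/2} + z_β)/√n.
z-sum = 2.576 + 0.842 = 3.418.
d_min = 3.418 / √448 = 3.418 / 21.166 = 0.161.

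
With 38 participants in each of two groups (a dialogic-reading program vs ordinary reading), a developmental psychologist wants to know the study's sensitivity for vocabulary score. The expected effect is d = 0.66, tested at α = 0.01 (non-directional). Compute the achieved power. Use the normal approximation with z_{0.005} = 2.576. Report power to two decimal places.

For two equal groups, power = Φ(d·√(n/2) − z_{α/2}).
d·√(n/2) = 0.66 × √(38/2) = 0.66 × 4.359 = 2.877.
z_β = 2.877 − 2.576 = 0.301.
Power = Φ(0.301) = 0.618.

power ≈ 0.62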